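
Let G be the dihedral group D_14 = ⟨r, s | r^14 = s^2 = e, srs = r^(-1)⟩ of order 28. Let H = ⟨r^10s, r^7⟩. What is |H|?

4

|⟨r^10s⟩| = 2 and |⟨r^7⟩| = 2, so |H| is a multiple of lcm(2, 2) = 2 and divides |G| = 28.
Closing under the operation: H = {e, r^7, r^3s, r^10s}, so |H| = 4.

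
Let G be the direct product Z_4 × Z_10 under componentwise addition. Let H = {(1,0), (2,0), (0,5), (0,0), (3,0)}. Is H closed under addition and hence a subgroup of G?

No

Closure fails: (0,5) + (1,0) = (1,5) ∉ H. So H is not a subgroup.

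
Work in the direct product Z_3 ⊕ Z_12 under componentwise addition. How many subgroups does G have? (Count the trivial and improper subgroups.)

|G| = 36, so by Lagrange every subgroup order divides 36. Divisors: 1, 2, 3, 4, 6, 9, 12, 18, 36.
Subgroups by order — order 1: 1; order 2: 1; order 3: 4; order 4: 1; order 6: 4; order 9: 1; order 12: 4; order 18: 1; order 36: 1.
Total: 1 + 1 + 4 + 1 + 4 + 1 + 4 + 1 + 1 = 18.

18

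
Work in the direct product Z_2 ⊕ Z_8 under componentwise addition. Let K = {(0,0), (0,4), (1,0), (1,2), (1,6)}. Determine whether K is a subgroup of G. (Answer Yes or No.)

|K| = 5 does not divide |G| = 16, so by Lagrange K is not a subgroup.

No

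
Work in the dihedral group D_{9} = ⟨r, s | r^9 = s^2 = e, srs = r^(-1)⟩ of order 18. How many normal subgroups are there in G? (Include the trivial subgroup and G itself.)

G has 16 subgroups. Checking conjugation-invariance by order — order 1: 1/1 normal; order 2: 0/9 normal; order 3: 1/1 normal; order 6: 0/3 normal; order 9: 1/1 normal; order 18: 1/1 normal.
Total normal subgroups: 4.

4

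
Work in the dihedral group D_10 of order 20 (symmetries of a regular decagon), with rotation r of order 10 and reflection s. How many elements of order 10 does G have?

The elements of order 10 are: r, r^3, r^7, r^9.
That's 4.

4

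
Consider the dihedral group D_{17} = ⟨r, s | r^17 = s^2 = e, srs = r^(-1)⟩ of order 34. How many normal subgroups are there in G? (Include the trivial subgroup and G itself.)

G has 20 subgroups. Checking conjugation-invariance by order — order 1: 1/1 normal; order 2: 0/17 normal; order 17: 1/1 normal; order 34: 1/1 normal.
Total normal subgroups: 3.

3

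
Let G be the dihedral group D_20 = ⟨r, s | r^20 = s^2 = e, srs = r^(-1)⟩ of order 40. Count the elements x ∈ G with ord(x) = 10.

4

The elements of order 10 are: r^2, r^6, r^14, r^18.
That's 4.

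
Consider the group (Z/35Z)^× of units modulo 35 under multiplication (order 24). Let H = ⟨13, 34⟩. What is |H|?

8

|⟨13⟩| = 4 and |⟨34⟩| = 2, so |H| is a multiple of lcm(4, 2) = 4 and divides |G| = 24.
Closing under the operation: H = {1, 6, 8, 13, 22, 27, 29, 34}, so |H| = 8.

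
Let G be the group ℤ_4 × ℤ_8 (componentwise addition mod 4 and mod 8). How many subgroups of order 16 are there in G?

3

|G| = 32 and 16 | 32, so subgroups of order 16 are possible by Lagrange.
The subgroups of order 16 are: {(0,0), (0,1), (0,2), (0,3), (0,4), (0,5), (0,6), (0,7), (2,0), (2,1), (2,2), (2,3), (2,4), (2,5), (2,6), (2,7)}; {(0,0), (0,2), (0,4), (0,6), (1,0), (1,2), (1,4), (1,6), (2,0), (2,2), (2,4), (2,6), (3,0), (3,2), (3,4), (3,6)}; {(0,0), (0,2), (0,4), (0,6), (1,1), (1,3), (1,5), (1,7), (2,0), (2,2), (2,4), (2,6), (3,1), (3,3), (3,5), (3,7)}.
So G has 3 subgroups of order 16.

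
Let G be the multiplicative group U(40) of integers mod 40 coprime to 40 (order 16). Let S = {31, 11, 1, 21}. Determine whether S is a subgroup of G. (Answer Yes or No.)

Yes

|S| = 4 divides |G| = 16, consistent with Lagrange.
S contains the identity, every element's inverse is in S, and S is closed under ·: it is a subgroup.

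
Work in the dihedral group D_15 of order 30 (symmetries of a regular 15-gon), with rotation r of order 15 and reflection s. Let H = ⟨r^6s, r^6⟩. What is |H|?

10

|⟨r^6s⟩| = 2 and |⟨r^6⟩| = 5, so |H| is a multiple of lcm(2, 5) = 10 and divides |G| = 30.
Closing under the operation: H = {e, r^3, r^6, r^9, r^12, s, r^3s, r^6s, r^9s, r^12s}, so |H| = 10.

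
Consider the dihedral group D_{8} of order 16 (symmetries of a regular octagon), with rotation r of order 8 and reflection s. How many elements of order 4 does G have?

The elements of order 4 are: r^2, r^6.
That's 2.

2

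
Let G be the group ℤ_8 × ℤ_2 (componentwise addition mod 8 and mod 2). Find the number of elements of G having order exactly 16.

0

An element (a,b) has order lcm(ord(a), ord(b)); count pairs with lcm equal to 16.
Enumerating gives 0 such elements.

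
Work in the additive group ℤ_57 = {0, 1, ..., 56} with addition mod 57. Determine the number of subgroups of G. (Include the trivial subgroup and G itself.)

Subgroups of the cyclic group ℤ_57 correspond bijectively to divisors of 57.
Divisors of 57: 1, 3, 19, 57.
So ℤ_57 has 4 subgroups.

4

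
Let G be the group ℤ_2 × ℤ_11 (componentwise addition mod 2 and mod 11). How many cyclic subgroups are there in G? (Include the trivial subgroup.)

4

A cyclic subgroup of order d is generated by each of its φ(d) elements of order d, so the cyclic subgroups of order d number (#elements of order d)/φ(d).
Cyclic subgroups by order — order 1: 1; order 2: 1; order 11: 1; order 22: 1.
Total: 4.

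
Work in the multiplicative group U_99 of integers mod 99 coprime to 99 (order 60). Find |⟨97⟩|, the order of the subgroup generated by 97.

Compute successive powers of 97 mod 99: 97, 4, 91, 16, 67, 64, 70, 58, …; 97^15 ≡ 1 (mod 99).
So |⟨97⟩| = 15.

15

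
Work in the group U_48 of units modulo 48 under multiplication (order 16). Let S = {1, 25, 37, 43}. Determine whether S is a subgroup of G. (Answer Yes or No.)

No

37 ∈ S but its inverse 13 ∉ S, so S is not a subgroup.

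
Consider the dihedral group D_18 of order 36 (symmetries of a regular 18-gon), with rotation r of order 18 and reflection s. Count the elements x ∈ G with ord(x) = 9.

6

The elements of order 9 are: r^2, r^4, r^8, r^10, r^14, r^16.
That's 6.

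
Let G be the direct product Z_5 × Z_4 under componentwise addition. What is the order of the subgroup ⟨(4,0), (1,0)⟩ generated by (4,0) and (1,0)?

|⟨(4,0)⟩| = 5 and |⟨(1,0)⟩| = 5, so |H| is a multiple of lcm(5, 5) = 5 and divides |G| = 20.
Closing under the operation: H = {(0,0), (1,0), (2,0), (3,0), (4,0)}, so |H| = 5.

5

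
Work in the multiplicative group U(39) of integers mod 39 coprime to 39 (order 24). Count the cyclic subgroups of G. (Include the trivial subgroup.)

12

A cyclic subgroup of order d is generated by each of its φ(d) elements of order d, so the cyclic subgroups of order d number (#elements of order d)/φ(d).
Cyclic subgroups by order — order 1: 1; order 2: 3; order 3: 1; order 4: 2; order 6: 3; order 12: 2.
Total: 12.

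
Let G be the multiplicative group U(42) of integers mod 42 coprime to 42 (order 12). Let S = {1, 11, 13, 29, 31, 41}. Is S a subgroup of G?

11 ∈ S but its inverse 23 ∉ S, so S is not a subgroup.

No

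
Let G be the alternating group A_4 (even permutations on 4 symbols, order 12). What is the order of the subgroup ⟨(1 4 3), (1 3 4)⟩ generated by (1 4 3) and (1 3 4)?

|⟨(1 4 3)⟩| = 3 and |⟨(1 3 4)⟩| = 3, so |H| is a multiple of lcm(3, 3) = 3 and divides |G| = 12.
Closing under the operation: H = {e, (1 3 4), (1 4 3)}, so |H| = 3.

3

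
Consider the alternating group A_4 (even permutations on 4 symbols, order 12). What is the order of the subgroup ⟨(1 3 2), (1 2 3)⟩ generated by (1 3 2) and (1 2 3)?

|⟨(1 3 2)⟩| = 3 and |⟨(1 2 3)⟩| = 3, so |H| is a multiple of lcm(3, 3) = 3 and divides |G| = 12.
Closing under the operation: H = {e, (1 2 3), (1 3 2)}, so |H| = 3.

3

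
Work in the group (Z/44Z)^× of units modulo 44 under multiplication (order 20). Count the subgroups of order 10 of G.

|G| = 20 and 10 | 20, so subgroups of order 10 are possible by Lagrange.
The subgroups of order 10 are: {1, 5, 9, 13, 17, 21, 25, 29, 37, 41}; {1, 3, 5, 9, 15, 23, 25, 27, 31, 37}; {1, 5, 7, 9, 19, 25, 35, 37, 39, 43}.
So G has 3 subgroups of order 10.

3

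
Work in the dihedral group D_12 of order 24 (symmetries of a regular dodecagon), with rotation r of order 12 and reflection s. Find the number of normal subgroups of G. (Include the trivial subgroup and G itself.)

9

G has 34 subgroups. Checking conjugation-invariance by order — order 1: 1/1 normal; order 2: 1/13 normal; order 3: 1/1 normal; order 4: 1/7 normal; order 6: 1/5 normal; order 8: 0/3 normal; order 12: 3/3 normal; order 24: 1/1 normal.
Total normal subgroups: 9.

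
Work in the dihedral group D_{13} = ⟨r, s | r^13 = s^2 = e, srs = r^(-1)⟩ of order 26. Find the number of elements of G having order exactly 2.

Enumerating element orders in G gives 13 elements of order 2.

13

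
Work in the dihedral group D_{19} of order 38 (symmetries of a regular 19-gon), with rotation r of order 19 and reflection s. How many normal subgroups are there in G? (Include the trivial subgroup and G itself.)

G has 22 subgroups. Checking conjugation-invariance by order — order 1: 1/1 normal; order 2: 0/19 normal; order 19: 1/1 normal; order 38: 1/1 normal.
Total normal subgroups: 3.

3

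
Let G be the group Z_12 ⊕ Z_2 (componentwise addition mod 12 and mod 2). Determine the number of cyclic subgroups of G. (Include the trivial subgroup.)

12

A cyclic subgroup of order d is generated by each of its φ(d) elements of order d, so the cyclic subgroups of order d number (#elements of order d)/φ(d).
Cyclic subgroups by order — order 1: 1; order 2: 3; order 3: 1; order 4: 2; order 6: 3; order 12: 2.
Total: 12.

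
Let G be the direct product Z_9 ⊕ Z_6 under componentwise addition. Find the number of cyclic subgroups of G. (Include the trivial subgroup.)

16

Group the elements of G by the cyclic subgroup they generate; each cyclic subgroup of order d accounts for φ(d) elements.
Cyclic subgroups by order — order 1: 1; order 2: 1; order 3: 4; order 6: 4; order 9: 3; order 18: 3.
Total: 16.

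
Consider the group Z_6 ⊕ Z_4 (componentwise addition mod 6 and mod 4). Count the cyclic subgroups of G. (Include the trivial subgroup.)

12

A cyclic subgroup of order d is generated by each of its φ(d) elements of order d, so the cyclic subgroups of order d number (#elements of order d)/φ(d).
Cyclic subgroups by order — order 1: 1; order 2: 3; order 3: 1; order 4: 2; order 6: 3; order 12: 2.
Total: 12.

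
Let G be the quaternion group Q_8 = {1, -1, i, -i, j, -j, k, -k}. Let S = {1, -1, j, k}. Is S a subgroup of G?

No

k ∈ S but its inverse -k ∉ S, so S is not a subgroup.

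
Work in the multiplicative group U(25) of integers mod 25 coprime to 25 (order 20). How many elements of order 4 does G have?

The elements of order 4 are: 7, 18.
That's 2.

2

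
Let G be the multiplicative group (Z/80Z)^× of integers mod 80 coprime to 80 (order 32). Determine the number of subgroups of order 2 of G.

7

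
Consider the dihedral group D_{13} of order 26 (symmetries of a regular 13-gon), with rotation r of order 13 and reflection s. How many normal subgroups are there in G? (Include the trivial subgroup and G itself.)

G has 16 subgroups. Checking conjugation-invariance by order — order 1: 1/1 normal; order 2: 0/13 normal; order 13: 1/1 normal; order 26: 1/1 normal.
Total normal subgroups: 3.

3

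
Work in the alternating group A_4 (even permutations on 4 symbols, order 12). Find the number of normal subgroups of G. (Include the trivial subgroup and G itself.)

G has 10 subgroups. Checking conjugation-invariance by order — order 1: 1/1 normal; order 2: 0/3 normal; order 3: 0/4 normal; order 4: 1/1 normal; order 12: 1/1 normal.
Total normal subgroups: 3.

3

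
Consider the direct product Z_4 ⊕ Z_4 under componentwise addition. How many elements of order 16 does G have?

An element (a,b) has order lcm(ord(a), ord(b)); count pairs with lcm equal to 16.
Enumerating gives 0 such elements.

0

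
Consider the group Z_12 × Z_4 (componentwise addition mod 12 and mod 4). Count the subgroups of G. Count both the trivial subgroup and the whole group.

30

|G| = 48, so by Lagrange every subgroup order divides 48. Divisors: 1, 2, 3, 4, 6, 8, 12, 16, 24, 48.
Subgroups by order — order 1: 1; order 2: 3; order 3: 1; order 4: 7; order 6: 3; order 8: 3; order 12: 7; order 16: 1; order 24: 3; order 48: 1.
Total: 1 + 3 + 1 + 7 + 3 + 3 + 7 + 1 + 3 + 1 = 30.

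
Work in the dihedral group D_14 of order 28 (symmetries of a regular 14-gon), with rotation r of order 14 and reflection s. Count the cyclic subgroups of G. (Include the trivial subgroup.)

18

Each element a generates a cyclic subgroup ⟨a⟩; distinct elements may generate the same one (a cyclic group of order d has φ(d) generators).
Cyclic subgroups by order — order 1: 1; order 2: 15; order 7: 1; order 14: 1.
Total: 18.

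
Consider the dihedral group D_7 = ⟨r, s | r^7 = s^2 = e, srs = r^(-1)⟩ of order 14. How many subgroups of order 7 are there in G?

1

|G| = 14 and 7 | 14, so subgroups of order 7 are possible by Lagrange.
The subgroups of order 7 are: {e, r, r^2, r^3, r^4, r^5, r^6}.
So G has 1 subgroup of order 7.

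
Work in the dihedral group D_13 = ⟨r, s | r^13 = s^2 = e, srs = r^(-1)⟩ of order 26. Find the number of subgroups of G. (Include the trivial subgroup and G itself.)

16

|G| = 26, so by Lagrange every subgroup order divides 26. Divisors: 1, 2, 13, 26.
Subgroups by order — order 1: 1; order 2: 13; order 13: 1; order 26: 1.
Total: 1 + 13 + 1 + 1 = 16.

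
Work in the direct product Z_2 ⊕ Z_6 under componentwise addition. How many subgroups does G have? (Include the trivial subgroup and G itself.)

10

|G| = 12, so by Lagrange every subgroup order divides 12. Divisors: 1, 2, 3, 4, 6, 12.
Subgroups by order — order 1: 1; order 2: 3; order 3: 1; order 4: 1; order 6: 3; order 12: 1.
Total: 1 + 3 + 1 + 1 + 3 + 1 = 10.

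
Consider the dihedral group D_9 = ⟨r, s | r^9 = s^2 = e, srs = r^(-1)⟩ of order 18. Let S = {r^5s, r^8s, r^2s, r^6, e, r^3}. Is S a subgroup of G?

Yes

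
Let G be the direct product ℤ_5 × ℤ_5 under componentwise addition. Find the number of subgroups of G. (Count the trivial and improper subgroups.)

8

|G| = 25, so by Lagrange every subgroup order divides 25. Divisors: 1, 5, 25.
Subgroups by order — order 1: 1; order 5: 6; order 25: 1.
Total: 1 + 6 + 1 = 8.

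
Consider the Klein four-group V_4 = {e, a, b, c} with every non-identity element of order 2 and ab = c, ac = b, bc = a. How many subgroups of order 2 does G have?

3

|G| = 4 and 2 | 4, so subgroups of order 2 are possible by Lagrange.
The subgroups of order 2 are: {e, a}; {e, b}; {e, c}.
So G has 3 subgroups of order 2.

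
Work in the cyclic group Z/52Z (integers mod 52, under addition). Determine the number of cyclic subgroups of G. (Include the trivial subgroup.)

6

A cyclic subgroup of order d is generated by each of its φ(d) elements of order d, so the cyclic subgroups of order d number (#elements of order d)/φ(d).
Cyclic subgroups by order — order 1: 1; order 2: 1; order 4: 1; order 13: 1; order 26: 1; order 52: 1.
Total: 6.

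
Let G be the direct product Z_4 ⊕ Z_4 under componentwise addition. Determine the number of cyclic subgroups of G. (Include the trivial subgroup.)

10

A cyclic subgroup of order d is generated by each of its φ(d) elements of order d, so the cyclic subgroups of order d number (#elements of order d)/φ(d).
Cyclic subgroups by order — order 1: 1; order 2: 3; order 4: 6.
Total: 10.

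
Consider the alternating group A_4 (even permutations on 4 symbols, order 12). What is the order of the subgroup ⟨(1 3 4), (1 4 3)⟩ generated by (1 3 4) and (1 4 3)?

3

|⟨(1 3 4)⟩| = 3 and |⟨(1 4 3)⟩| = 3, so |H| is a multiple of lcm(3, 3) = 3 and divides |G| = 12.
Closing under the operation: H = {e, (1 3 4), (1 4 3)}, so |H| = 3.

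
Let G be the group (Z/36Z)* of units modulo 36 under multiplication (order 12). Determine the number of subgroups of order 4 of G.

1

|G| = 12 and 4 | 12, so subgroups of order 4 are possible by Lagrange.
The subgroups of order 4 are: {1, 17, 19, 35}.
So G has 1 subgroup of order 4.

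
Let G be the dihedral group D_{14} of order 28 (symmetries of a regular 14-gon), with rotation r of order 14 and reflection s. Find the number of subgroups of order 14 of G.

|G| = 28 and 14 | 28, so subgroups of order 14 are possible by Lagrange.
The subgroups of order 14 are: {e, r, r^2, r^3, r^4, r^5, r^6, r^7, r^8, r^9, r^10, r^11, r^12, r^13}; {e, r^2, r^4, r^6, r^8, r^10, r^12, s, r^2s, r^4s, r^6s, r^8s, r^10s, r^12s}; {e, r^2, r^4, r^6, r^8, r^10, r^12, rs, r^3s, r^5s, r^7s, r^9s, r^11s, r^13s}.
So G has 3 subgroups of order 14.

3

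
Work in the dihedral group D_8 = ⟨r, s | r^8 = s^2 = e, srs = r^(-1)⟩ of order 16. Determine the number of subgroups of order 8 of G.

3

|G| = 16 and 8 | 16, so subgroups of order 8 are possible by Lagrange.
The subgroups of order 8 are: {e, r, r^2, r^3, r^4, r^5, r^6, r^7}; {e, r^2, r^4, r^6, s, r^2s, r^4s, r^6s}; {e, r^2, r^4, r^6, rs, r^3s, r^5s, r^7s}.
So G has 3 subgroups of order 8.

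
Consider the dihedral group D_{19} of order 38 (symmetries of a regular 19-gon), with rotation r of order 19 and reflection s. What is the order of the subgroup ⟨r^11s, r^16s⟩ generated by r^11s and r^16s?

38

|⟨r^11s⟩| = 2 and |⟨r^16s⟩| = 2, so |H| is a multiple of lcm(2, 2) = 2 and divides |G| = 38.
Closing {r^11s, r^16s} under the group operation gives all of G, so |H| = 38.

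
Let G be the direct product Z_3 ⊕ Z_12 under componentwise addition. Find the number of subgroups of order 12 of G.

|G| = 36 and 12 | 36, so subgroups of order 12 are possible by Lagrange.
The subgroups of order 12 are: {(0,0), (0,1), (0,2), (0,3), (0,4), (0,5), (0,6), (0,7), (0,8), (0,9), (0,10), (0,11)}; {(0,0), (0,3), (0,6), (0,9), (1,0), (1,3), (1,6), (1,9), (2,0), (2,3), (2,6), (2,9)}; {(0,0), (0,3), (0,6), (0,9), (1,1), (1,4), (1,7), (1,10), (2,2), (2,5), (2,8), (2,11)}; {(0,0), (0,3), (0,6), (0,9), (1,2), (1,5), (1,8), (1,11), (2,1), (2,4), (2,7), (2,10)}.
So G has 4 subgroups of order 12.

4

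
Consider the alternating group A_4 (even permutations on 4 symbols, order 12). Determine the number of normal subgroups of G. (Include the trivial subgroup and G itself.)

G has 10 subgroups. Checking conjugation-invariance by order — order 1: 1/1 normal; order 2: 0/3 normal; order 3: 0/4 normal; order 4: 1/1 normal; order 12: 1/1 normal.
Total normal subgroups: 3.

3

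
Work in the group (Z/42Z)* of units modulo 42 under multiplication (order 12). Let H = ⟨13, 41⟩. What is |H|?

|⟨13⟩| = 2 and |⟨41⟩| = 2, so |H| is a multiple of lcm(2, 2) = 2 and divides |G| = 12.
Closing under the operation: H = {1, 13, 29, 41}, so |H| = 4.

4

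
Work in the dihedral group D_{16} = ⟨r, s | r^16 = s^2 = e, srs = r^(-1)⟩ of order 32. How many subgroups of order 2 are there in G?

17

|G| = 32 and 2 | 32, so subgroups of order 2 are possible by Lagrange.
The subgroups of order 2 are: {e, r^10s}; {e, r^11s}; {e, r^12s}; {e, r^13s}; … (17 in all).
So G has 17 subgroups of order 2.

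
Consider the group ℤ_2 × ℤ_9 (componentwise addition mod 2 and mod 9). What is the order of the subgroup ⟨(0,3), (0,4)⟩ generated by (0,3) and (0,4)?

9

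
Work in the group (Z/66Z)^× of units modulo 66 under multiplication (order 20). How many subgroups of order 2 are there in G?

3

|G| = 20 and 2 | 20, so subgroups of order 2 are possible by Lagrange.
The subgroups of order 2 are: {1, 23}; {1, 43}; {1, 65}.
So G has 3 subgroups of order 2.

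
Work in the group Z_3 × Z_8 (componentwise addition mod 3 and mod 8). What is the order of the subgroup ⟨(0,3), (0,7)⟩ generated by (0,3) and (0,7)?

8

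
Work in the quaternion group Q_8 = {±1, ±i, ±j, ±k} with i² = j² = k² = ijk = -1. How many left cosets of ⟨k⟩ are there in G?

2

|⟨k⟩| = 4 and |G| = 8.
By Lagrange, [G : H] = |G|/|H| = 8/4 = 2.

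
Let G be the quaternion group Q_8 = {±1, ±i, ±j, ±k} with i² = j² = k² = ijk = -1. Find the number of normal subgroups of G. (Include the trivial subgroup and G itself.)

6

G has 6 subgroups. Checking conjugation-invariance by order — order 1: 1/1 normal; order 2: 1/1 normal; order 4: 3/3 normal; order 8: 1/1 normal.
Total normal subgroups: 6.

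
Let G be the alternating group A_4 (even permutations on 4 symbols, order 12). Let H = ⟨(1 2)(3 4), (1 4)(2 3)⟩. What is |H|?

4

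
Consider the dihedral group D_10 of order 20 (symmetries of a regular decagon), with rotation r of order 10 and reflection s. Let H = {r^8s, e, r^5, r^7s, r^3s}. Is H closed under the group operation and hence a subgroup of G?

No

Closure fails: r^5 · r^7s = r^2s ∉ H. So H is not a subgroup.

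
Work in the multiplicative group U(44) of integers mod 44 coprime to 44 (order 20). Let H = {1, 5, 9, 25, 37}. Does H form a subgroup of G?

Yes

|H| = 5 divides |G| = 20, consistent with Lagrange.
H contains the identity, every element's inverse is in H, and H is closed under ·: it is a subgroup.
In fact H = ⟨5⟩.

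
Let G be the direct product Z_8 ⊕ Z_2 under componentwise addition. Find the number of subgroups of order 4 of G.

|G| = 16 and 4 | 16, so subgroups of order 4 are possible by Lagrange.
The subgroups of order 4 are: {(0,0), (0,1), (4,0), (4,1)}; {(0,0), (2,0), (4,0), (6,0)}; {(0,0), (2,1), (4,0), (6,1)}.
So G has 3 subgroups of order 4.

3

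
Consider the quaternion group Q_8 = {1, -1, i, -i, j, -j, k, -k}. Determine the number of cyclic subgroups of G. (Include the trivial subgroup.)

Group the elements of G by the cyclic subgroup they generate; each cyclic subgroup of order d accounts for φ(d) elements.
Cyclic subgroups by order — order 1: 1; order 2: 1; order 4: 3.
Total: 5.

5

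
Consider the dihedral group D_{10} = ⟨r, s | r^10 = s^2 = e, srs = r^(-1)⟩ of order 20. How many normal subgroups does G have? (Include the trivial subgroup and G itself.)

G has 22 subgroups. Checking conjugation-invariance by order — order 1: 1/1 normal; order 2: 1/11 normal; order 4: 0/5 normal; order 5: 1/1 normal; order 10: 3/3 normal; order 20: 1/1 normal.
Total normal subgroups: 7.

7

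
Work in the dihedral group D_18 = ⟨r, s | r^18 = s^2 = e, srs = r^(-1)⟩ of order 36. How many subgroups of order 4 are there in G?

9

|G| = 36 and 4 | 36, so subgroups of order 4 are possible by Lagrange.
The subgroups of order 4 are: {e, r^9, rs, r^10s}; {e, r^9, r^2s, r^11s}; {e, r^9, r^3s, r^12s}; {e, r^9, r^4s, r^13s}; … (9 in all).
So G has 9 subgroups of order 4.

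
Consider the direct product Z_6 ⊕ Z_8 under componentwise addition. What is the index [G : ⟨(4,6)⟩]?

4

|⟨(4,6)⟩| = 12 and |G| = 48.
By Lagrange, [G : H] = |G|/|H| = 48/12 = 4.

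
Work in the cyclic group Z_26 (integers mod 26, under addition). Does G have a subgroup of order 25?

25 does not divide |G| = 26, so by Lagrange no subgroup of order 25 exists.

No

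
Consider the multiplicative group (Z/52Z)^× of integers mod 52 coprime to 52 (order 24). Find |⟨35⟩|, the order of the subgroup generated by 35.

Compute successive powers of 35 mod 52: 35, 29, 27, 9, 3, 1; 35^6 ≡ 1 (mod 52).
So |⟨35⟩| = 6.

6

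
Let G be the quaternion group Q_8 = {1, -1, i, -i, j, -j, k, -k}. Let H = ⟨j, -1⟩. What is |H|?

|⟨j⟩| = 4 and |⟨-1⟩| = 2, so |H| is a multiple of lcm(4, 2) = 4 and divides |G| = 8.
Closing under the operation: H = {1, -1, j, -j}, so |H| = 4.

4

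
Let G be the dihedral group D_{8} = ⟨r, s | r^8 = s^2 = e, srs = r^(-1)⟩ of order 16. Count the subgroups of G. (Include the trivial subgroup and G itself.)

|G| = 16, so by Lagrange every subgroup order divides 16. Divisors: 1, 2, 4, 8, 16.
Subgroups by order — order 1: 1; order 2: 9; order 4: 5; order 8: 3; order 16: 1.
Total: 1 + 9 + 5 + 3 + 1 = 19.

19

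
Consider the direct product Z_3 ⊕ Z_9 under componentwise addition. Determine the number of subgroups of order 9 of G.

|G| = 27 and 9 | 27, so subgroups of order 9 are possible by Lagrange.
The subgroups of order 9 are: {(0,0), (0,1), (0,2), (0,3), (0,4), (0,5), (0,6), (0,7), (0,8)}; {(0,0), (0,3), (0,6), (1,0), (1,3), (1,6), (2,0), (2,3), (2,6)}; {(0,0), (0,3), (0,6), (1,1), (1,4), (1,7), (2,2), (2,5), (2,8)}; {(0,0), (0,3), (0,6), (1,2), (1,5), (1,8), (2,1), (2,4), (2,7)}.
So G has 4 subgroups of order 9.

4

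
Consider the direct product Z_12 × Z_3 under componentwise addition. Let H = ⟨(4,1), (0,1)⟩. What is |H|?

9

|⟨(4,1)⟩| = 3 and |⟨(0,1)⟩| = 3, so |H| is a multiple of lcm(3, 3) = 3 and divides |G| = 36.
Closing under the operation: H = {(0,0), (0,1), (0,2), (4,0), (4,1), (4,2), (8,0), (8,1), (8,2)}, so |H| = 9.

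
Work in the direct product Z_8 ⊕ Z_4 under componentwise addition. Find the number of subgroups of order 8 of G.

7

|G| = 32 and 8 | 32, so subgroups of order 8 are possible by Lagrange.
The subgroups of order 8 are: {(0,0), (0,1), (0,2), (0,3), (4,0), (4,1), (4,2), (4,3)}; {(0,0), (0,2), (2,0), (2,2), (4,0), (4,2), (6,0), (6,2)}; {(0,0), (0,2), (2,1), (2,3), (4,0), (4,2), (6,1), (6,3)}; {(0,0), (1,0), (2,0), (3,0), (4,0), (5,0), (6,0), (7,0)}; … (7 in all).
So G has 7 subgroups of order 8.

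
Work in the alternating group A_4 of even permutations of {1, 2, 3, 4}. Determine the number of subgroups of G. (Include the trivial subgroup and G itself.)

|G| = 12, so by Lagrange every subgroup order divides 12. Divisors: 1, 2, 3, 4, 6, 12.
Subgroups by order — order 1: 1; order 2: 3; order 3: 4; order 4: 1; order 6: 0; order 12: 1.
Total: 1 + 3 + 4 + 1 + 0 + 1 = 10.

10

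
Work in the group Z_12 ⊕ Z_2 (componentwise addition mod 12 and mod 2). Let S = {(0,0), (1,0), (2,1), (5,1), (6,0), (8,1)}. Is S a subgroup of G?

No

(2,1) ∈ S but its inverse (10,1) ∉ S, so S is not a subgroup.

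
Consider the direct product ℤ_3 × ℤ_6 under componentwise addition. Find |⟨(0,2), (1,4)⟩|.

9

|⟨(0,2)⟩| = 3 and |⟨(1,4)⟩| = 3, so |H| is a multiple of lcm(3, 3) = 3 and divides |G| = 18.
Closing under the operation: H = {(0,0), (0,2), (0,4), (1,0), (1,2), (1,4), (2,0), (2,2), (2,4)}, so |H| = 9.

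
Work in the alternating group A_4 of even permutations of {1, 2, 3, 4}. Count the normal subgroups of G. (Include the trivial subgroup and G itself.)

G has 10 subgroups. Checking conjugation-invariance by order — order 1: 1/1 normal; order 2: 0/3 normal; order 3: 0/4 normal; order 4: 1/1 normal; order 12: 1/1 normal.
Total normal subgroups: 3.

3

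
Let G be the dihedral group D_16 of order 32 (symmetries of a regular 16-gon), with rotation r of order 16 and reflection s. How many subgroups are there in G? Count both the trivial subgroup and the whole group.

36

|G| = 32, so by Lagrange every subgroup order divides 32. Divisors: 1, 2, 4, 8, 16, 32.
Subgroups by order — order 1: 1; order 2: 17; order 4: 9; order 8: 5; order 16: 3; order 32: 1.
Total: 1 + 17 + 9 + 5 + 3 + 1 = 36.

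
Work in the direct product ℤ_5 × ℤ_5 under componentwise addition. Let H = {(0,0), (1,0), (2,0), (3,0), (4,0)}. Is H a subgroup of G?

|H| = 5 divides |G| = 25, consistent with Lagrange.
H contains the identity, every element's inverse is in H, and H is closed under +: it is a subgroup.
In fact H = ⟨(4,0)⟩.

Yes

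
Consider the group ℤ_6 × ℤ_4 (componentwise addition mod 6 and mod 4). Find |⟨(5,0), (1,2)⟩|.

|⟨(5,0)⟩| = 6 and |⟨(1,2)⟩| = 6, so |H| is a multiple of lcm(6, 6) = 6 and divides |G| = 24.
Closing under the operation: H = {(0,0), (0,2), (1,0), (1,2), (2,0), (2,2), (3,0), (3,2), (4,0), (4,2), (5,0), (5,2)}, so |H| = 12.

12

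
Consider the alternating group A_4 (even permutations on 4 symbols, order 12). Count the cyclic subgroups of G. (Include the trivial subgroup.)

8

A cyclic subgroup of order d is generated by each of its φ(d) elements of order d, so the cyclic subgroups of order d number (#elements of order d)/φ(d).
Cyclic subgroups by order — order 1: 1; order 2: 3; order 3: 4.
Total: 8.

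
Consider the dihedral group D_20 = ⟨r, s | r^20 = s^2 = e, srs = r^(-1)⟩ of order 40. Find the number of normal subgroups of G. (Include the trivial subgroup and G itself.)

G has 48 subgroups. Checking conjugation-invariance by order — order 1: 1/1 normal; order 2: 1/21 normal; order 4: 1/11 normal; order 5: 1/1 normal; order 8: 0/5 normal; order 10: 1/5 normal; order 20: 3/3 normal; order 40: 1/1 normal.
Total normal subgroups: 9.

9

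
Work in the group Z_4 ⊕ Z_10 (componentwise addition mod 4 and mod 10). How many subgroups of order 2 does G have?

|G| = 40 and 2 | 40, so subgroups of order 2 are possible by Lagrange.
The subgroups of order 2 are: {(0,0), (0,5)}; {(0,0), (2,0)}; {(0,0), (2,5)}.
So G has 3 subgroups of order 2.

3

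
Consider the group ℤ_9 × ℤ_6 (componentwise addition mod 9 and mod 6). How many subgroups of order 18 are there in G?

|G| = 54 and 18 | 54, so subgroups of order 18 are possible by Lagrange.
The subgroups of order 18 are: {(0,0), (0,1), (0,2), (0,3), (0,4), (0,5), (3,0), (3,1), (3,2), (3,3), (3,4), (3,5), (6,0), (6,1), (6,2), (6,3), (6,4), (6,5)}; {(0,0), (0,3), (1,0), (1,3), (2,0), (2,3), (3,0), (3,3), (4,0), (4,3), (5,0), (5,3), (6,0), (6,3), (7,0), (7,3), (8,0), (8,3)}; {(0,0), (0,3), (1,1), (1,4), (2,2), (2,5), (3,0), (3,3), (4,1), (4,4), (5,2), (5,5), (6,0), (6,3), (7,1), (7,4), (8,2), (8,5)}; {(0,0), (0,3), (1,2), (1,5), (2,1), (2,4), (3,0), (3,3), (4,2), (4,5), (5,1), (5,4), (6,0), (6,3), (7,2), (7,5), (8,1), (8,4)}.
So G has 4 subgroups of order 18.

4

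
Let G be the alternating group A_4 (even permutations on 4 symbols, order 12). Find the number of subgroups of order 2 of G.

3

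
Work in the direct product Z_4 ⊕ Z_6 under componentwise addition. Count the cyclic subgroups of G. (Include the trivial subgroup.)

Each element a generates a cyclic subgroup ⟨a⟩; distinct elements may generate the same one (a cyclic group of order d has φ(d) generators).
Cyclic subgroups by order — order 1: 1; order 2: 3; order 3: 1; order 4: 2; order 6: 3; order 12: 2.
Total: 12.

12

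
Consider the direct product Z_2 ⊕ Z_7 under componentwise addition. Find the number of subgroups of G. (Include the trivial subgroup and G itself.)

|G| = 14, so by Lagrange every subgroup order divides 14. Divisors: 1, 2, 7, 14.
Subgroups by order — order 1: 1; order 2: 1; order 7: 1; order 14: 1.
Total: 1 + 1 + 1 + 1 = 4.

4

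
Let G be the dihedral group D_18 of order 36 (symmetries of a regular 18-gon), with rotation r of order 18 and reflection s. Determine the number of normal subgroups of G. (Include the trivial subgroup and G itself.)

9

G has 45 subgroups. Checking conjugation-invariance by order — order 1: 1/1 normal; order 2: 1/19 normal; order 3: 1/1 normal; order 4: 0/9 normal; order 6: 1/7 normal; order 9: 1/1 normal; order 12: 0/3 normal; order 18: 3/3 normal; order 36: 1/1 normal.
Total normal subgroups: 9.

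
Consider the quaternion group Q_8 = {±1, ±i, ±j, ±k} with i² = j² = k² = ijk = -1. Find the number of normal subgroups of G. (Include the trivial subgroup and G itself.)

6

G has 6 subgroups. Checking conjugation-invariance by order — order 1: 1/1 normal; order 2: 1/1 normal; order 4: 3/3 normal; order 8: 1/1 normal.
Total normal subgroups: 6.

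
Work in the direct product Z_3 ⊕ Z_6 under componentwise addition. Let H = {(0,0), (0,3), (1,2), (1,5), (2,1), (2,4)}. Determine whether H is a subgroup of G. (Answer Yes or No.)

|H| = 6 divides |G| = 18, consistent with Lagrange.
H contains the identity, every element's inverse is in H, and H is closed under +: it is a subgroup.
In fact H = ⟨(2,1)⟩.

Yes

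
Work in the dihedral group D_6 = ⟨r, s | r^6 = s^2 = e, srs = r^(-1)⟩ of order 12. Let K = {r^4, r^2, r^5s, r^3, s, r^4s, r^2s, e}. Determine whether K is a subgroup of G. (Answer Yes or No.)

No

|K| = 8 does not divide |G| = 12, so by Lagrange K is not a subgroup.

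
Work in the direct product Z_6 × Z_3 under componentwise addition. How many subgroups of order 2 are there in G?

|G| = 18 and 2 | 18, so subgroups of order 2 are possible by Lagrange.
The subgroups of order 2 are: {(0,0), (3,0)}.
So G has 1 subgroup of order 2.

1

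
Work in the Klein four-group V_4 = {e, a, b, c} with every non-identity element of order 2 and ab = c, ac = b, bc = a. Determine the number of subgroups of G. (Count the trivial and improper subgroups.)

5

|G| = 4, so by Lagrange every subgroup order divides 4. Divisors: 1, 2, 4.
Subgroups by order — order 1: 1; order 2: 3; order 4: 1.
Total: 1 + 3 + 1 = 5.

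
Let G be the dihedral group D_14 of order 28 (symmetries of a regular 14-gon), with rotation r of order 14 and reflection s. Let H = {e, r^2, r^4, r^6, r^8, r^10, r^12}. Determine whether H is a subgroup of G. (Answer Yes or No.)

Yes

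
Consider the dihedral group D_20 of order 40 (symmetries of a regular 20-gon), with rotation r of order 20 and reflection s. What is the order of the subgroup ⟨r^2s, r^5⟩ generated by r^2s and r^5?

8

|⟨r^2s⟩| = 2 and |⟨r^5⟩| = 4, so |H| is a multiple of lcm(2, 4) = 4 and divides |G| = 40.
Closing under the operation: H = {e, r^5, r^10, r^15, r^2s, r^7s, r^12s, r^17s}, so |H| = 8.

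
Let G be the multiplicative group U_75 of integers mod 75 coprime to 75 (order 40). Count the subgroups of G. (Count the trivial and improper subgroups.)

16

|G| = 40, so by Lagrange every subgroup order divides 40. Divisors: 1, 2, 4, 5, 8, 10, 20, 40.
Subgroups by order — order 1: 1; order 2: 3; order 4: 3; order 5: 1; order 8: 1; order 10: 3; order 20: 3; order 40: 1.
Total: 1 + 3 + 3 + 1 + 1 + 3 + 3 + 1 = 16.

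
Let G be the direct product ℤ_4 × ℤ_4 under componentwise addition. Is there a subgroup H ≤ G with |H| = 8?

Yes

8 | 16. A subgroup of order 8 is {(0,0), (0,1), (0,2), (0,3), (2,0), (2,1), (2,2), (2,3)}.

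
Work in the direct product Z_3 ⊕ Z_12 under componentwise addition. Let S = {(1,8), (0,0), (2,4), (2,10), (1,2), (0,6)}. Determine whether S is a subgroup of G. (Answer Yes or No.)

|S| = 6 divides |G| = 36, consistent with Lagrange.
S contains the identity, every element's inverse is in S, and S is closed under +: it is a subgroup.
In fact S = ⟨(1,2)⟩.

Yes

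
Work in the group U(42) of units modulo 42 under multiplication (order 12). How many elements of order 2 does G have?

The elements of order 2 are: 13, 29, 41.
That's 3.

3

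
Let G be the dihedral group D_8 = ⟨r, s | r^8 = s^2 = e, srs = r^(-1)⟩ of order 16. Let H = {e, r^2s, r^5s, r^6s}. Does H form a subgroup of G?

Closure fails: r^2s · r^6s = r^4 ∉ H. So H is not a subgroup.

No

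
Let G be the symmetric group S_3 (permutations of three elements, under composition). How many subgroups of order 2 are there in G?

3

|G| = 6 and 2 | 6, so subgroups of order 2 are possible by Lagrange.
The subgroups of order 2 are: {e, (1 2)}; {e, (1 3)}; {e, (2 3)}.
So G has 3 subgroups of order 2.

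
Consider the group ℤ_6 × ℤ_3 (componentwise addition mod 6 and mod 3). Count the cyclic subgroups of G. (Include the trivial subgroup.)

A cyclic subgroup of order d is generated by each of its φ(d) elements of order d, so the cyclic subgroups of order d number (#elements of order d)/φ(d).
Cyclic subgroups by order — order 1: 1; order 2: 1; order 3: 4; order 6: 4.
Total: 10.

10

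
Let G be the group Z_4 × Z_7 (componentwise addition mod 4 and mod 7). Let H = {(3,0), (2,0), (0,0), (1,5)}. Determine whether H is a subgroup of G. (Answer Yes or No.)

No

(1,5) ∈ H but its inverse (3,2) ∉ H, so H is not a subgroup.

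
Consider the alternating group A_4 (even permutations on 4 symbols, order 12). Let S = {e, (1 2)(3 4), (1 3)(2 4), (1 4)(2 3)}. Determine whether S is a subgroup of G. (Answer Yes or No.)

|S| = 4 divides |G| = 12, consistent with Lagrange.
S contains the identity, every element's inverse is in S, and S is closed under ∘: it is a subgroup.

Yes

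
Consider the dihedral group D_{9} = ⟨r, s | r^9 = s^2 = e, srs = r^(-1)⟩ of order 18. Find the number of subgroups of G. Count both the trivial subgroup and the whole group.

|G| = 18, so by Lagrange every subgroup order divides 18. Divisors: 1, 2, 3, 6, 9, 18.
Subgroups by order — order 1: 1; order 2: 9; order 3: 1; order 6: 3; order 9: 1; order 18: 1.
Total: 1 + 9 + 1 + 3 + 1 + 1 = 16.

16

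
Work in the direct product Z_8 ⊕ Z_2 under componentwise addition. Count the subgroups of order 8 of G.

|G| = 16 and 8 | 16, so subgroups of order 8 are possible by Lagrange.
The subgroups of order 8 are: {(0,0), (0,1), (2,0), (2,1), (4,0), (4,1), (6,0), (6,1)}; {(0,0), (1,0), (2,0), (3,0), (4,0), (5,0), (6,0), (7,0)}; {(0,0), (1,1), (2,0), (3,1), (4,0), (5,1), (6,0), (7,1)}.
So G has 3 subgroups of order 8.

3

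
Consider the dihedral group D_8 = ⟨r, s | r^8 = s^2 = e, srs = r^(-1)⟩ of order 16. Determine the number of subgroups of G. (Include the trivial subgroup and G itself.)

19

|G| = 16, so by Lagrange every subgroup order divides 16. Divisors: 1, 2, 4, 8, 16.
Subgroups by order — order 1: 1; order 2: 9; order 4: 5; order 8: 3; order 16: 1.
Total: 1 + 9 + 5 + 3 + 1 = 19.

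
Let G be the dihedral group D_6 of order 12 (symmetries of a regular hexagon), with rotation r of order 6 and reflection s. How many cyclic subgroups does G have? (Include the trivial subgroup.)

Group the elements of G by the cyclic subgroup they generate; each cyclic subgroup of order d accounts for φ(d) elements.
Cyclic subgroups by order — order 1: 1; order 2: 7; order 3: 1; order 6: 1.
Total: 10.

10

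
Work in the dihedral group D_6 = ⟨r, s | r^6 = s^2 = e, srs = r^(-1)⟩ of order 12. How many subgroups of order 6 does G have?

|G| = 12 and 6 | 12, so subgroups of order 6 are possible by Lagrange.
The subgroups of order 6 are: {e, r, r^2, r^3, r^4, r^5}; {e, r^2, r^4, s, r^2s, r^4s}; {e, r^2, r^4, rs, r^3s, r^5s}.
So G has 3 subgroups of order 6.

3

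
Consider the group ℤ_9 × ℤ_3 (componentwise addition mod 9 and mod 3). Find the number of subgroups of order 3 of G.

4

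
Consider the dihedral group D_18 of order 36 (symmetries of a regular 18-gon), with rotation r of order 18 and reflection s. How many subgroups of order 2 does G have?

19

|G| = 36 and 2 | 36, so subgroups of order 2 are possible by Lagrange.
The subgroups of order 2 are: {e, r^10s}; {e, r^11s}; {e, r^12s}; {e, r^13s}; … (19 in all).
So G has 19 subgroups of order 2.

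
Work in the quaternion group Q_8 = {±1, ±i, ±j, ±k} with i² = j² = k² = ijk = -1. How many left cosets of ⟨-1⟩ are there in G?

4

|⟨-1⟩| = 2 and |G| = 8.
By Lagrange, [G : H] = |G|/|H| = 8/2 = 4.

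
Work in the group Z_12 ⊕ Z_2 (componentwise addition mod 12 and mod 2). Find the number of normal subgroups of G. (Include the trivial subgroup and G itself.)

G is abelian, so every subgroup is normal.
G has 16 subgroups in total, hence 16 normal subgroups.

16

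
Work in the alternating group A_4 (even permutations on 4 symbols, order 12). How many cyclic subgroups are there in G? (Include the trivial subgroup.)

Group the elements of G by the cyclic subgroup they generate; each cyclic subgroup of order d accounts for φ(d) elements.
Cyclic subgroups by order — order 1: 1; order 2: 3; order 3: 4.
Total: 8.

8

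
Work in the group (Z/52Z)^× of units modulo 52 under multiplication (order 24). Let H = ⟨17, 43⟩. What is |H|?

12

|⟨17⟩| = 6 and |⟨43⟩| = 6, so |H| is a multiple of lcm(6, 6) = 6 and divides |G| = 24.
Closing under the operation: H = {1, 3, 9, 17, 23, 25, 27, 29, 35, 43, 49, 51}, so |H| = 12.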